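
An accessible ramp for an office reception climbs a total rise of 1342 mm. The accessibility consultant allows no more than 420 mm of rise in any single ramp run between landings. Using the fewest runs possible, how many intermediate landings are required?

3 intermediate landings

1342 / 420 = 3.195 → round up to 4 ramp runs.
4 runs are separated by 3 intermediate landings.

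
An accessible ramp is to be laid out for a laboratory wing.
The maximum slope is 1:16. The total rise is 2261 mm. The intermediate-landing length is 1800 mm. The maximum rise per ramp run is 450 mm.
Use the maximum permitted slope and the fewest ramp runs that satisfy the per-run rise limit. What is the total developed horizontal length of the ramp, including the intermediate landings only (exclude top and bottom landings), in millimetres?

At most 450 each: 2261/450 = 5.02, giving 6 ramp runs. That means 5 intermediate landings.
Horizontal run for 2261 mm of rise at 1:16 is 2261 × 16 = 36176 mm.
Intermediate landings: 5 × 1800 = 9000 mm.
Developed length = 36176 + 9000 = 45176 mm.

45176 mm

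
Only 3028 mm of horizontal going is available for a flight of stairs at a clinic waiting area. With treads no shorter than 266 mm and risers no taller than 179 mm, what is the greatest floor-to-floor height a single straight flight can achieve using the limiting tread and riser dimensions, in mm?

2148 mm

Treads that fit: ⌊3028 / 266⌋ = 11.
Risers = treads + 1 = 12.
Maximum height = 12 × 179 = 2148 mm.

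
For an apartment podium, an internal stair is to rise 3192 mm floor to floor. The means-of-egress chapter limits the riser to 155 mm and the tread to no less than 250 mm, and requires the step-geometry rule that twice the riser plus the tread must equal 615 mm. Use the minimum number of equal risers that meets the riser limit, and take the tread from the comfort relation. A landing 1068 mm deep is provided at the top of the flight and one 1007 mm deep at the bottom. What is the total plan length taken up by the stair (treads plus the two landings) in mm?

8295 mm

3192 / 155 = 20.594 → round up to 21 risers.
Each riser is 3192/21 = 152 mm (≤ 155 mm).
From 2R + T = 615: T = 615 − 304 = 311 mm.
Going = (21 − 1) × 311 = 6220 mm.
Add landings: 6220 + 1068 + 1007 = 8295 mm.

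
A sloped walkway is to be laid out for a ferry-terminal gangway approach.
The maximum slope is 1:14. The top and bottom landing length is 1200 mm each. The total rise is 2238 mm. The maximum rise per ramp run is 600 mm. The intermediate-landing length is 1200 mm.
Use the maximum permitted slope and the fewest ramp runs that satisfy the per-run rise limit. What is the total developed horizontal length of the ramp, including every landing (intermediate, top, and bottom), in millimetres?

2238 / 600 = 3.73, so 4 ramp runs are needed. That means 3 intermediate landings.
Horizontal run for 2238 mm of rise at 1:14 is 2238 × 14 = 31332 mm.
Intermediate landings: 3 × 1200 = 3600 mm.
Top and bottom landings: 2 × 1200 = 2400 mm.
Total = 31332 + 3600 + 2400 = 37332 mm.

37332 mm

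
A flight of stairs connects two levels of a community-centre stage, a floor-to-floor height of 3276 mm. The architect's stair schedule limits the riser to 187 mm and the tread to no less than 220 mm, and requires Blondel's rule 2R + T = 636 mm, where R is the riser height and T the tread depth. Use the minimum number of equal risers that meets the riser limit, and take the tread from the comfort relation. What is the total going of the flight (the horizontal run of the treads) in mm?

4624 mm

⌈3276/187⌉ = 18 risers.
Riser R = 3276 / 18 = 182 mm, within the 187 mm limit.
T = 636 − 2·182 = 272 mm, which satisfies the 220 mm minimum.
Treads = 18 − 1 = 17; going = 17 × 272 = 4624 mm.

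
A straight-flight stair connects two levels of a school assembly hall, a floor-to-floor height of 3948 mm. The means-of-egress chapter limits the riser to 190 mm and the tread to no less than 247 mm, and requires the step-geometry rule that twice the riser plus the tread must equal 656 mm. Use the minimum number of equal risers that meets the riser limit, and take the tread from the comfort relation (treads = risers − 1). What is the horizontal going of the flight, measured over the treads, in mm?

⌈3948/190⌉ = 21 risers.
Riser R = 3948 / 21 = 188 mm, within the 190 mm limit.
Tread T = 656 − 2 × 188 = 280 mm (≥ 247 mm).
21 risers give 20 treads; going = 20 × 280 = 5600 mm.

5600 mm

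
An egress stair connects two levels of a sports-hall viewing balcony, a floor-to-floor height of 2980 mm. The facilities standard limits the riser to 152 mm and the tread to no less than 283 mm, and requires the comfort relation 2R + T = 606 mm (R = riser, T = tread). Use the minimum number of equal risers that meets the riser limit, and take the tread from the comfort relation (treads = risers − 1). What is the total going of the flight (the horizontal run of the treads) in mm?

5852 mm

⌈2980/152⌉ = 20 risers.
R = 2980 ÷ 20 = 149 mm.
From 2R + T = 606: T = 606 − 298 = 308 mm.
20 risers give 19 treads; going = 19 × 308 = 5852 mm.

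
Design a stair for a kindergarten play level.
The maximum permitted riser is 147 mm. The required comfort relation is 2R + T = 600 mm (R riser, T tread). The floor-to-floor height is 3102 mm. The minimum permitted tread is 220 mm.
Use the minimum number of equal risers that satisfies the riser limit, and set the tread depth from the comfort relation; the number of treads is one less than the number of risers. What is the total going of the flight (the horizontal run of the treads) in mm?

At most 147 each: 3102/147 = 21.10, giving 22 risers.
R = 3102 ÷ 22 = 141 mm.
From 2R + T = 600: T = 600 − 282 = 318 mm.
Going = (22 − 1) × 318 = 6678 mm.

6678 mm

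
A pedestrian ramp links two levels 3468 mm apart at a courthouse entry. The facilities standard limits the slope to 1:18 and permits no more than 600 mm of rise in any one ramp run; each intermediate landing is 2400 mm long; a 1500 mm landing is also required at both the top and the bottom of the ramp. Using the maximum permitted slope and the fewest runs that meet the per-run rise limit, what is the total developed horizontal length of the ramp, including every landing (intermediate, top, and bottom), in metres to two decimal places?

77.42 m

3468 / 600 = 5.78, so 6 ramp runs are needed. That means 5 intermediate landings.
Horizontal run for 3468 mm of rise at 1:18 is 3468 × 18 = 62424 mm.
Intermediate landings: 5 × 2400 = 12000 mm.
Top and bottom landings: 2 × 1500 = 3000 mm.
Total = 62424 + 12000 + 3000 = 77424 mm.
= 77.42 m.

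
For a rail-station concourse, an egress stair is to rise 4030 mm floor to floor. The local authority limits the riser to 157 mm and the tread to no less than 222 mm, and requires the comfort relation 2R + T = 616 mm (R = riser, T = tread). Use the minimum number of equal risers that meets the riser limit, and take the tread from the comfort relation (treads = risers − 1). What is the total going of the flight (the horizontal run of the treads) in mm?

⌈4030/157⌉ = 26 risers.
Riser R = 4030 / 26 = 155 mm, within the 157 mm limit.
T = 616 − 2·155 = 306 mm, which satisfies the 222 mm minimum.
Going = (26 − 1) × 306 = 7650 mm.

7650 mm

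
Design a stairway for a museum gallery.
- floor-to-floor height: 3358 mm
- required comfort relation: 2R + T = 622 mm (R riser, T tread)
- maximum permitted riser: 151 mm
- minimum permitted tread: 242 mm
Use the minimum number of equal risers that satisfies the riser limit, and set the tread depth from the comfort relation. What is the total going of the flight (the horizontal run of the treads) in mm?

⌈3358/151⌉ = 23 risers.
Riser R = 3358 / 23 = 146 mm, within the 151 mm limit.
From 2R + T = 622: T = 622 − 292 = 330 mm.
23 risers give 22 treads; going = 22 × 330 = 7260 mm.

7260 mm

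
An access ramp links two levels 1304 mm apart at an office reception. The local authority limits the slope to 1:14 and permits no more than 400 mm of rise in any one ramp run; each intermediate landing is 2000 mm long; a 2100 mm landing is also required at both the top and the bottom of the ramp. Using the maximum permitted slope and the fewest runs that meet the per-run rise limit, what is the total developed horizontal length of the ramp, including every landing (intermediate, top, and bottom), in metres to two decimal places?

28.46 m

At most 400 each: 1304/400 = 3.26, giving 4 ramp runs. That means 3 intermediate landings.
Ramp run (horizontal) at 1:14: 1304 × 14 = 18256 mm.
3 intermediate landings contribute 3 × 2000 = 6000 mm.
Top and bottom landings: 2 × 2100 = 4200 mm.
Total = 18256 + 6000 + 4200 = 28456 mm.
= 28.46 m.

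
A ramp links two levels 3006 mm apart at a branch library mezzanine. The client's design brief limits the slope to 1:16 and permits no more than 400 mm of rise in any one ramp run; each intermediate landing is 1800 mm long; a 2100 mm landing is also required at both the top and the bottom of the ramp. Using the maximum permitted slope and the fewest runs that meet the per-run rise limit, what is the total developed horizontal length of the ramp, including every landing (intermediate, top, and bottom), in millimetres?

64896 mm

At most 400 each: 3006/400 = 7.51, giving 8 ramp runs. That means 7 intermediate landings.
Horizontal run for 3006 mm of rise at 1:16 is 3006 × 16 = 48096 mm.
Intermediate landings: 7 × 1800 = 12600 mm.
Top and bottom landings: 2 × 2100 = 4200 mm.
Total = 48096 + 12600 + 4200 = 64896 mm.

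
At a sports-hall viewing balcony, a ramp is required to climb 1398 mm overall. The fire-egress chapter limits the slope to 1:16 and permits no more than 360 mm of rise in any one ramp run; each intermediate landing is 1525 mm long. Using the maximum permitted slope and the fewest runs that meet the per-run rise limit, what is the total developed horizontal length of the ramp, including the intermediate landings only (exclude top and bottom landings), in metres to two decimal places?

At most 360 each: 1398/360 = 3.88, giving 4 ramp runs. That means 3 intermediate landings.
Ramp run (horizontal) at 1:16: 1398 × 16 = 22368 mm.
Intermediate landings: 3 × 1525 = 4575 mm.
Developed length = 22368 + 4575 = 26943 mm.
= 26.94 m.

26.94 m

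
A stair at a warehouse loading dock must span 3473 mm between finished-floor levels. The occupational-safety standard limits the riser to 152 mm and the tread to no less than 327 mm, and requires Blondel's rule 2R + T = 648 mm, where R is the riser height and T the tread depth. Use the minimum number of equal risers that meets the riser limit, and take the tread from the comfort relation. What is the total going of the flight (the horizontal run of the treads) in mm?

⌈3473/152⌉ = 23 risers.
Riser R = 3473 / 23 = 151 mm, within the 152 mm limit.
From 2R + T = 648: T = 648 − 302 = 346 mm.
23 risers give 22 treads; going = 22 × 346 = 7612 mm.

7612 mm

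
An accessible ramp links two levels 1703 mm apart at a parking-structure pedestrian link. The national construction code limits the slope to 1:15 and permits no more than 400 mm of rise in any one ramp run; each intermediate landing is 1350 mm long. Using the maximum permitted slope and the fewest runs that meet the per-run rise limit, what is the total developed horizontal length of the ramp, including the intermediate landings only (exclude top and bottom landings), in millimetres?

⌈1703/400⌉ = 5 ramp runs. That means 4 intermediate landings.
Ramp run (horizontal) at 1:15: 1703 × 15 = 25545 mm.
Intermediate landings: 4 × 1350 = 5400 mm.
Developed length = 25545 + 5400 = 30945 mm.

30945 mm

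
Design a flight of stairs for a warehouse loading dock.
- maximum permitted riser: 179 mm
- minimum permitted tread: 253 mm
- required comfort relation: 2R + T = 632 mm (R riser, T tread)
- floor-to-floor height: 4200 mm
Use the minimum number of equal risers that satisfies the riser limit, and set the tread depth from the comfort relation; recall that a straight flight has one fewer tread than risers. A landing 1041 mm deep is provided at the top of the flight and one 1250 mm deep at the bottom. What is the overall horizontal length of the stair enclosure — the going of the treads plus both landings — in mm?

4200 / 179 = 23.46, so 24 risers are needed.
Riser R = 4200 / 24 = 175 mm, within the 179 mm limit.
Tread T = 632 − 2 × 175 = 282 mm (≥ 253 mm).
Going = (24 − 1) × 282 = 6486 mm.
Add landings: 6486 + 1041 + 1250 = 8777 mm.

8777 mm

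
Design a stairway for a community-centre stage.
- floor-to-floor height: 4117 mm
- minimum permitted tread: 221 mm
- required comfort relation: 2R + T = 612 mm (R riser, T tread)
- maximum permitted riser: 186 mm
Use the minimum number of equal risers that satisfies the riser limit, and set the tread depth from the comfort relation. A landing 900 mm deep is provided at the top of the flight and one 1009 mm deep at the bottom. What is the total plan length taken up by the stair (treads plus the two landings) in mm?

7497 mm

4117 / 186 = 22.134 → round up to 23 risers.
R = 4117 ÷ 23 = 179 mm.
Tread T = 612 − 2 × 179 = 254 mm (≥ 221 mm).
Going = (23 − 1) × 254 = 5588 mm.
Enclosure = 5588 + 900 + 1009 = 7497 mm.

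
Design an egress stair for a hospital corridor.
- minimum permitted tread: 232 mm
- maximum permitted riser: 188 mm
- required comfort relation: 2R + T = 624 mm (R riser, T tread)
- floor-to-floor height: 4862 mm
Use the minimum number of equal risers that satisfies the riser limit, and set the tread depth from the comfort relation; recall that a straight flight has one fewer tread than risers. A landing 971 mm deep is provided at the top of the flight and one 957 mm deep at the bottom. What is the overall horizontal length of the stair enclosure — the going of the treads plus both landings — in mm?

At most 188 each: 4862/188 = 25.86, giving 26 risers.
Riser R = 4862 / 26 = 187 mm, within the 188 mm limit.
Tread T = 624 − 2 × 187 = 250 mm (≥ 232 mm).
Going = (26 − 1) × 250 = 6250 mm.
Enclosure = 6250 + 971 + 957 = 8178 mm.

8178 mm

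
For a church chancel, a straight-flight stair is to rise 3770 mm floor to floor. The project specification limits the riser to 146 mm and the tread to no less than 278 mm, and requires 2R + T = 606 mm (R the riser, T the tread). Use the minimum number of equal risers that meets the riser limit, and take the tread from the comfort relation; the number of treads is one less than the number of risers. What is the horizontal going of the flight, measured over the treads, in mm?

7900 mm

⌈3770/146⌉ = 26 risers.
Riser R = 3770 / 26 = 145 mm, within the 146 mm limit.
From 2R + T = 606: T = 606 − 290 = 316 mm.
26 risers give 25 treads; going = 25 × 316 = 7900 mm.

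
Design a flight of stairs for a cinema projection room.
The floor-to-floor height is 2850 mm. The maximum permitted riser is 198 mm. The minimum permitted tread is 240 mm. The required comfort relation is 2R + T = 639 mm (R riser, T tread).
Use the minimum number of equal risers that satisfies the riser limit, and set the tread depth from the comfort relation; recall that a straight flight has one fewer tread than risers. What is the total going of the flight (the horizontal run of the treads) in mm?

2850 / 198 = 14.39, so 15 risers are needed.
R = 2850 ÷ 15 = 190 mm.
Tread T = 639 − 2 × 190 = 259 mm (≥ 240 mm).
Going = (15 − 1) × 259 = 3626 mm.

3626 mm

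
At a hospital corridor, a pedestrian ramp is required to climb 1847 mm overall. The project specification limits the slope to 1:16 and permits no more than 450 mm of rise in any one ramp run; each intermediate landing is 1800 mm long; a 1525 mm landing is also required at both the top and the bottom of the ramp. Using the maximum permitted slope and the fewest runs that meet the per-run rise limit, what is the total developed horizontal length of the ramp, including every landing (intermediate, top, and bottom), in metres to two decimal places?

39.80 m

At most 450 each: 1847/450 = 4.10, giving 5 ramp runs. That means 4 intermediate landings.
Ramp run (horizontal) at 1:16: 1847 × 16 = 29552 mm.
Intermediate landings: 4 × 1800 = 7200 mm.
Top and bottom landings: 2 × 1525 = 3050 mm.
Total = 29552 + 7200 + 3050 = 39802 mm.
= 39.80 m.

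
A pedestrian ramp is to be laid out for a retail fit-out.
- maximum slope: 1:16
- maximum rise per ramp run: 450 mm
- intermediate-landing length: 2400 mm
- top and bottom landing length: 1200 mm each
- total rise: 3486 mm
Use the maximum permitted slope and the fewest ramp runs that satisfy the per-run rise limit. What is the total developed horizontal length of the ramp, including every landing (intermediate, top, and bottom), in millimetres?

74976 mm

3486 / 450 = 7.747 → round up to 8 ramp runs. That means 7 intermediate landings.
Horizontal run for 3486 mm of rise at 1:16 is 3486 × 16 = 55776 mm.
7 intermediate landings contribute 7 × 2400 = 16800 mm.
Top and bottom landings: 2 × 1200 = 2400 mm.
Total = 55776 + 16800 + 2400 = 74976 mm.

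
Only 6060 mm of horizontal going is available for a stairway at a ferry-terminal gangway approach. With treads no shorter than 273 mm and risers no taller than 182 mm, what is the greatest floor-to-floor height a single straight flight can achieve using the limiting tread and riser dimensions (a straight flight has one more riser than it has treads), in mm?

4186 mm

6060 / 273 = 22.20, so 22 treads fit.
Risers = treads + 1 = 23.
Maximum height = 23 × 182 = 4186 mm.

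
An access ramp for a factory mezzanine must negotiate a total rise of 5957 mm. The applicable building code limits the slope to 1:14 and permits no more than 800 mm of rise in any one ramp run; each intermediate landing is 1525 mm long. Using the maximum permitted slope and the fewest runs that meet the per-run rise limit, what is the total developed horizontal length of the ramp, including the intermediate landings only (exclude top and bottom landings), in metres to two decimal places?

At most 800 each: 5957/800 = 7.45, giving 8 ramp runs. That means 7 intermediate landings.
Horizontal run for 5957 mm of rise at 1:14 is 5957 × 14 = 83398 mm.
Intermediate landings: 7 × 1525 = 10675 mm.
Total developed length = 83398 + 10675 = 94073 mm.
= 94.07 m.

94.07 m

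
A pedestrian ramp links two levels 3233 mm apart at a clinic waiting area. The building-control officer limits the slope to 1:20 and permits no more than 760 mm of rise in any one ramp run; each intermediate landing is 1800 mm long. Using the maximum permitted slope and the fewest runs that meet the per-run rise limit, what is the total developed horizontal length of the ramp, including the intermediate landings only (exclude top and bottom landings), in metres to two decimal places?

71.86 m

3233 / 760 = 4.25, so 5 ramp runs are needed. That means 4 intermediate landings.
Horizontal run for 3233 mm of rise at 1:20 is 3233 × 20 = 64660 mm.
Intermediate landings: 4 × 1800 = 7200 mm.
Developed length = 64660 + 7200 = 71860 mm.
= 71.86 m.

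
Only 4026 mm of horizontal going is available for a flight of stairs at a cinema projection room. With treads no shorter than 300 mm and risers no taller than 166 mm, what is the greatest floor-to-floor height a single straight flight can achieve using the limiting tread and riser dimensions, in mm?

4026 / 300 = 13.42, so 13 treads fit.
Risers = treads + 1 = 14.
Maximum height = 14 × 166 = 2324 mm.

2324 mm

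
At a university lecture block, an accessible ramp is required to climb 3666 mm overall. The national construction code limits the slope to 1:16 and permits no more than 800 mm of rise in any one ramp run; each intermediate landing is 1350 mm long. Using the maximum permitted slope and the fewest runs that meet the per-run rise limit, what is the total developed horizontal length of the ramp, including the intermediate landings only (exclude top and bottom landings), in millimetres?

3666 / 800 = 4.582 → round up to 5 ramp runs. That means 4 intermediate landings.
Ramp run (horizontal) at 1:16: 3666 × 16 = 58656 mm.
Intermediate landings: 4 × 1350 = 5400 mm.
Developed length = 58656 + 5400 = 64056 mm.

64056 mm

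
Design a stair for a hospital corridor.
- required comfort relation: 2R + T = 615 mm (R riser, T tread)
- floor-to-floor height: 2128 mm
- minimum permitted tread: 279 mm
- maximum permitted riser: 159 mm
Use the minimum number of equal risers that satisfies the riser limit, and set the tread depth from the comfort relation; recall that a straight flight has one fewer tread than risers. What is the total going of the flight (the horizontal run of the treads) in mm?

At most 159 each: 2128/159 = 13.38, giving 14 risers.
Riser R = 2128 / 14 = 152 mm, within the 159 mm limit.
Tread T = 615 − 2 × 152 = 311 mm (≥ 279 mm).
14 risers give 13 treads; going = 13 × 311 = 4043 mm.

4043 mm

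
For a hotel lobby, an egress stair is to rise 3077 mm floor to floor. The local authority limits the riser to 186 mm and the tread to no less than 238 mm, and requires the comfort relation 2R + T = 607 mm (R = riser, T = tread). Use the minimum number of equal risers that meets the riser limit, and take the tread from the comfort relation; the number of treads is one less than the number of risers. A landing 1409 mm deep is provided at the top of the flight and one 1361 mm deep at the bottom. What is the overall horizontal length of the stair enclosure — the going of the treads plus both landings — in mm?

⌈3077/186⌉ = 17 risers.
Riser R = 3077 / 17 = 181 mm, within the 186 mm limit.
T = 607 − 2·181 = 245 mm, which satisfies the 238 mm minimum.
Treads = 17 − 1 = 16; going = 16 × 245 = 3920 mm.
Add landings: 3920 + 1409 + 1361 = 6690 mm.

6690 mm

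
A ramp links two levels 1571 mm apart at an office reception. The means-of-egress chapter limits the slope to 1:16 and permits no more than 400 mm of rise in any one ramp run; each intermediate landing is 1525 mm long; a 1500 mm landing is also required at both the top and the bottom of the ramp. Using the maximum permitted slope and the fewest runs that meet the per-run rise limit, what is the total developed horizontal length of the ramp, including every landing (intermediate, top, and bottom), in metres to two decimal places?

32.71 m

1571 / 400 = 3.928 → round up to 4 ramp runs. That means 3 intermediate landings.
Ramp run (horizontal) at 1:16: 1571 × 16 = 25136 mm.
3 intermediate landings contribute 3 × 1525 = 4575 mm.
Top and bottom landings: 2 × 1500 = 3000 mm.
Total = 25136 + 4575 + 3000 = 32711 mm.
= 32.71 m.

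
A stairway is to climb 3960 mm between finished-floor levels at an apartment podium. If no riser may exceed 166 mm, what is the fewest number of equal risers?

3960 / 166 = 23.855 → round up to 24 risers.

24 risers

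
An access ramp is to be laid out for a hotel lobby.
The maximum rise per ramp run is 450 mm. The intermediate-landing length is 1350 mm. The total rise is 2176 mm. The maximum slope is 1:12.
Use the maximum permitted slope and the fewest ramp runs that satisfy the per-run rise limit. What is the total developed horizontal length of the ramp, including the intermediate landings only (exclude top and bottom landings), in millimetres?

2176 / 450 = 4.84, so 5 ramp runs are needed. That means 4 intermediate landings.
Ramp run (horizontal) at 1:12: 2176 × 12 = 26112 mm.
4 intermediate landings contribute 4 × 1350 = 5400 mm.
Total developed length = 26112 + 5400 = 31512 mm.

31512 mm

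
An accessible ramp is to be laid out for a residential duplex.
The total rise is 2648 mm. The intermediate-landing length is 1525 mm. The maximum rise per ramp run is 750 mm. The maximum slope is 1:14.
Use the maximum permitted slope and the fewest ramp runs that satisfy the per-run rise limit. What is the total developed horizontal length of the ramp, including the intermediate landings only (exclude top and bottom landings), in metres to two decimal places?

2648 / 750 = 3.531 → round up to 4 ramp runs. That means 3 intermediate landings.
Ramp run (horizontal) at 1:14: 2648 × 14 = 37072 mm.
Intermediate landings: 3 × 1525 = 4575 mm.
Developed length = 37072 + 4575 = 41647 mm.
= 41.65 m.

41.65 m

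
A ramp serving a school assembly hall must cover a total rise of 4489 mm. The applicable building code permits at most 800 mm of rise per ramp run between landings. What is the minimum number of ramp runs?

6 runs

At most 800 each: 4489/800 = 5.61, giving 6 ramp runs.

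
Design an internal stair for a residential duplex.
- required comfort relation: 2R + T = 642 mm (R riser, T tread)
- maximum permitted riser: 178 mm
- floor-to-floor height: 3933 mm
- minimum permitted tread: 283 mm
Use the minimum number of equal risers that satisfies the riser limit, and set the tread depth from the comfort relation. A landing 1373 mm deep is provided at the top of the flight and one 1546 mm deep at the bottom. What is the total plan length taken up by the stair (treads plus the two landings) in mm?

9519 mm

3933 / 178 = 22.096 → round up to 23 risers.
Riser R = 3933 / 23 = 171 mm, within the 178 mm limit.
From 2R + T = 642: T = 642 − 342 = 300 mm.
Treads = 23 − 1 = 22; going = 22 × 300 = 6600 mm.
Enclosure = 6600 + 1373 + 1546 = 9519 mm.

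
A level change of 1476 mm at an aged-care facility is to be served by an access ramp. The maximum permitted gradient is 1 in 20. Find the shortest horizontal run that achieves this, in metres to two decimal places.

Run = rise × 20 = 1476 × 20 = 29520 mm.
29520 mm = 29.52 m.

29.52 m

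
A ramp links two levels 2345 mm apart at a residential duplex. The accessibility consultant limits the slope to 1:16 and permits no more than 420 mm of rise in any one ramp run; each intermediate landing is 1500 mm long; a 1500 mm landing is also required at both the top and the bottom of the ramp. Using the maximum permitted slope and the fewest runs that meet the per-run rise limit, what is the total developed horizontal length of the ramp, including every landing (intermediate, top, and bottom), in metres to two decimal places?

At most 420 each: 2345/420 = 5.58, giving 6 ramp runs. That means 5 intermediate landings.
Horizontal run for 2345 mm of rise at 1:16 is 2345 × 16 = 37520 mm.
Intermediate landings: 5 × 1500 = 7500 mm.
Top and bottom landings: 2 × 1500 = 3000 mm.
Total = 37520 + 7500 + 3000 = 48020 mm.
= 48.02 m.

48.02 m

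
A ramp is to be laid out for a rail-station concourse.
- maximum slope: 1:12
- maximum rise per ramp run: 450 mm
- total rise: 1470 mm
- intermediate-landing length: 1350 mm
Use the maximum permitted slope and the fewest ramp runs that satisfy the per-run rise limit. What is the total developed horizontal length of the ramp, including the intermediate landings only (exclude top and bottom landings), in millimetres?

21690 mm

⌈1470/450⌉ = 4 ramp runs. That means 3 intermediate landings.
Ramp run (horizontal) at 1:12: 1470 × 12 = 17640 mm.
Intermediate landings: 3 × 1350 = 4050 mm.
Developed length = 17640 + 4050 = 21690 mm.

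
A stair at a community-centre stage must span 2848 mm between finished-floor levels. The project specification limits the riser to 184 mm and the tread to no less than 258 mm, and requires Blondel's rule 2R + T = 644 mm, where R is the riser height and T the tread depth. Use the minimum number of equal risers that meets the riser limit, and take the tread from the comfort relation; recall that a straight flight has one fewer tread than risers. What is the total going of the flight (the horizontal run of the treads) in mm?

4320 mm

2848 / 184 = 15.478 → round up to 16 risers.
Riser R = 2848 / 16 = 178 mm, within the 184 mm limit.
Tread T = 644 − 2 × 178 = 288 mm (≥ 258 mm).
Going = (16 − 1) × 288 = 4320 mm.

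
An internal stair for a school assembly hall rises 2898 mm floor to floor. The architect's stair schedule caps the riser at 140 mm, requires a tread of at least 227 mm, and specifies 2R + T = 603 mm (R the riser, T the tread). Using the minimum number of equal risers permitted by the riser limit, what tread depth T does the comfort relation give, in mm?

2898 / 140 = 20.70, so 21 risers are needed.
Each riser is 2898/21 = 138 mm (≤ 140 mm).
Tread T = 603 − 2 × 138 = 327 mm (≥ 227 mm).

327 mm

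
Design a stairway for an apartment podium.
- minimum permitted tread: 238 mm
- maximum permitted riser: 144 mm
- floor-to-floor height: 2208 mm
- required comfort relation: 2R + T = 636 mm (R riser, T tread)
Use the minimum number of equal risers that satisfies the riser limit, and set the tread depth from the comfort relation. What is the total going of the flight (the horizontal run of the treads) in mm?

5400 mm

2208 / 144 = 15.333 → round up to 16 risers.
Riser R = 2208 / 16 = 138 mm, within the 144 mm limit.
From 2R + T = 636: T = 636 − 276 = 360 mm.
Treads = 16 − 1 = 15; going = 15 × 360 = 5400 mm.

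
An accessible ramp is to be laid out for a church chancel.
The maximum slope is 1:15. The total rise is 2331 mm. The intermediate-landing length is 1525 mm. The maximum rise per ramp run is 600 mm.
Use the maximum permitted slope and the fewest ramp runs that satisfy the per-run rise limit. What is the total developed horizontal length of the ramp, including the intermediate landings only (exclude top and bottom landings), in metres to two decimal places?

⌈2331/600⌉ = 4 ramp runs. That means 3 intermediate landings.
Ramp run (horizontal) at 1:15: 2331 × 15 = 34965 mm.
3 intermediate landings contribute 3 × 1525 = 4575 mm.
Total developed length = 34965 + 4575 = 39540 mm.
= 39.54 m.

39.54 m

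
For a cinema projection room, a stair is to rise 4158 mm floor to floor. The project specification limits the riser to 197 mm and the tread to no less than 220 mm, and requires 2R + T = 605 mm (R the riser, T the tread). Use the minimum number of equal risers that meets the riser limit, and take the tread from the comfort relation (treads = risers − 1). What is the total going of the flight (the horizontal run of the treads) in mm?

4158 / 197 = 21.11, so 22 risers are needed.
Riser R = 4158 / 22 = 189 mm, within the 197 mm limit.
Tread T = 605 − 2 × 189 = 227 mm (≥ 220 mm).
Going = (22 − 1) × 227 = 4767 mm.

4767 mm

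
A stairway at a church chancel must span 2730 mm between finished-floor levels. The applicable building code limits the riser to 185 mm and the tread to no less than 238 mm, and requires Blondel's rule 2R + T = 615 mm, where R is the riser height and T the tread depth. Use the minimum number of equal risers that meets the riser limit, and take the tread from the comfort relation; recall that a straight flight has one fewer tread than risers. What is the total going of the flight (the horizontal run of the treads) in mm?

3514 mm

⌈2730/185⌉ = 15 risers.
R = 2730 ÷ 15 = 182 mm.
From 2R + T = 615: T = 615 − 364 = 251 mm.
Going = (15 − 1) × 251 = 3514 mm.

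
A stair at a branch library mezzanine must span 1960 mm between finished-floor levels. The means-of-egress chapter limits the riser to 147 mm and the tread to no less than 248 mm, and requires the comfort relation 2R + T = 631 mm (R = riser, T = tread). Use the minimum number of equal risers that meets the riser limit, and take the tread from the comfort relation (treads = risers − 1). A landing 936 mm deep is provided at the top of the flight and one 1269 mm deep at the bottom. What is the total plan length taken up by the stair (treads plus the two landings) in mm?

6768 mm

⌈1960/147⌉ = 14 risers.
Riser R = 1960 / 14 = 140 mm, within the 147 mm limit.
Tread T = 631 − 2 × 140 = 351 mm (≥ 248 mm).
Treads = 14 − 1 = 13; going = 13 × 351 = 4563 mm.
Enclosure = 4563 + 936 + 1269 = 6768 mm.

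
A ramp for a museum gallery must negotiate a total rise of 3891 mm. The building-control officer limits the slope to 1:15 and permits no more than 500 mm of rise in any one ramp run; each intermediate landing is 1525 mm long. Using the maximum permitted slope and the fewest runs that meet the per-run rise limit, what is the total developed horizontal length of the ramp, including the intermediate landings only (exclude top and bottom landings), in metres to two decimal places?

69.04 m

3891 / 500 = 7.782 → round up to 8 ramp runs. That means 7 intermediate landings.
Ramp run (horizontal) at 1:15: 3891 × 15 = 58365 mm.
Intermediate landings: 7 × 1525 = 10675 mm.
Developed length = 58365 + 10675 = 69040 mm.
= 69.04 m.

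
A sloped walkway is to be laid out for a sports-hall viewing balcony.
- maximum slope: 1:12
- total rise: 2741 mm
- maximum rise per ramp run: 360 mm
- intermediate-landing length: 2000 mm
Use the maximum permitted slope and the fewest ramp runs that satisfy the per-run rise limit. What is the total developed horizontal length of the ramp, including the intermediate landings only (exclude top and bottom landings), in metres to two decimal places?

46.89 m

2741 / 360 = 7.614 → round up to 8 ramp runs. That means 7 intermediate landings.
Ramp run (horizontal) at 1:12: 2741 × 12 = 32892 mm.
Intermediate landings: 7 × 2000 = 14000 mm.
Total developed length = 32892 + 14000 = 46892 mm.
= 46.89 m.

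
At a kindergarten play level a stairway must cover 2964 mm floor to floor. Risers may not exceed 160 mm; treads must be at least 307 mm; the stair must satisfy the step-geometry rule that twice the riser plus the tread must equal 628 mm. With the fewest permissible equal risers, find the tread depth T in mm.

316 mm

At most 160 each: 2964/160 = 18.52, giving 19 risers.
Riser R = 2964 / 19 = 156 mm, within the 160 mm limit.
From 2R + T = 628: T = 628 − 312 = 316 mm.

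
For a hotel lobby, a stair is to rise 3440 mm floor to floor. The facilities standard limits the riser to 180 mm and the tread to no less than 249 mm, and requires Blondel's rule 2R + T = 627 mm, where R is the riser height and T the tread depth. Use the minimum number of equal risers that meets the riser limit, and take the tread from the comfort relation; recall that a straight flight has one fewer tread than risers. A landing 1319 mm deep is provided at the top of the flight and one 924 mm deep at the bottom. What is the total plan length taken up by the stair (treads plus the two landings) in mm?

7620 mm

⌈3440/180⌉ = 20 risers.
R = 3440 ÷ 20 = 172 mm.
Tread T = 627 − 2 × 172 = 283 mm (≥ 249 mm).
Going = (20 − 1) × 283 = 5377 mm.
Add landings: 5377 + 1319 + 924 = 7620 mm.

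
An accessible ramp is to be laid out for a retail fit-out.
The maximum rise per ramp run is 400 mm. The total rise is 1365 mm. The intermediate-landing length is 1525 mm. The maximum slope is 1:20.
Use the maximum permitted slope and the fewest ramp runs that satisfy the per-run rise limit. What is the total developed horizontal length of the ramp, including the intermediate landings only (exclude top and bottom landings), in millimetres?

31875 mm

At most 400 each: 1365/400 = 3.41, giving 4 ramp runs. That means 3 intermediate landings.
Horizontal run for 1365 mm of rise at 1:20 is 1365 × 20 = 27300 mm.
Intermediate landings: 3 × 1525 = 4575 mm.
Total developed length = 27300 + 4575 = 31875 mm.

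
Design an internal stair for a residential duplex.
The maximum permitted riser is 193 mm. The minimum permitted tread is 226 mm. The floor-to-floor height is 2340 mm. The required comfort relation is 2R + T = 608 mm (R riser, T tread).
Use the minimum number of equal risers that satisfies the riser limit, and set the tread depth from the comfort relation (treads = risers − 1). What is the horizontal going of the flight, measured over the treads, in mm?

2976 mm

2340 / 193 = 12.12, so 13 risers are needed.
Riser R = 2340 / 13 = 180 mm, within the 193 mm limit.
Tread T = 608 − 2 × 180 = 248 mm (≥ 226 mm).
13 risers give 12 treads; going = 12 × 248 = 2976 mm.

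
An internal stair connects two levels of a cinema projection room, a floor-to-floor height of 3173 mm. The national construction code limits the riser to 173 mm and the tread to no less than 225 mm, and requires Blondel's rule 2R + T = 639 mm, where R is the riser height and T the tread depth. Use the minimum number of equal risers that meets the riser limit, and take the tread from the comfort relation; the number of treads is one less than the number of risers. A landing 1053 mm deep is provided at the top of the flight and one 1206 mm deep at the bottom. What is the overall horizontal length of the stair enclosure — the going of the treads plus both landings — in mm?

At most 173 each: 3173/173 = 18.34, giving 19 risers.
Each riser is 3173/19 = 167 mm (≤ 173 mm).
From 2R + T = 639: T = 639 − 334 = 305 mm.
Going = (19 − 1) × 305 = 5490 mm.
Enclosure = 5490 + 1053 + 1206 = 7749 mm.

7749 mm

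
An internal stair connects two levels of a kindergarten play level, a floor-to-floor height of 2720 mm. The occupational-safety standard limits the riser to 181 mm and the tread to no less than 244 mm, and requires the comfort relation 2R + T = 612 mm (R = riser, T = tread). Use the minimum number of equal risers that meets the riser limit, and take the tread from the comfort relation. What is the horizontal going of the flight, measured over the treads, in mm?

At most 181 each: 2720/181 = 15.03, giving 16 risers.
Riser R = 2720 / 16 = 170 mm, within the 181 mm limit.
From 2R + T = 612: T = 612 − 340 = 272 mm.
Treads = 16 − 1 = 15; going = 15 × 272 = 4080 mm.

4080 mm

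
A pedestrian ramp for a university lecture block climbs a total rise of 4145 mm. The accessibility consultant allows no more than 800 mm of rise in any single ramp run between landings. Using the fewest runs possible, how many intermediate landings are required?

5 intermediate landings

4145 / 800 = 5.181 → round up to 6 ramp runs.
6 runs are separated by 5 intermediate landings.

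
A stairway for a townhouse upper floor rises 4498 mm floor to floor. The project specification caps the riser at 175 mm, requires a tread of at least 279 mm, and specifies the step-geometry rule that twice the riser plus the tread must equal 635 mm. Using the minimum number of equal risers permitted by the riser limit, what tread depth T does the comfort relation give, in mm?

At most 175 each: 4498/175 = 25.70, giving 26 risers.
R = 4498 ÷ 26 = 173 mm.
From 2R + T = 635: T = 635 − 346 = 289 mm.

289 mm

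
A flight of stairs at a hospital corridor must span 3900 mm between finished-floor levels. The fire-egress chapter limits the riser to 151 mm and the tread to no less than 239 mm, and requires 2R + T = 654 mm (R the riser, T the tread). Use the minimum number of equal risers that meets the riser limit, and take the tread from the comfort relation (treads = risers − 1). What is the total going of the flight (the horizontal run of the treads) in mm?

8850 mm

⌈3900/151⌉ = 26 risers.
Riser R = 3900 / 26 = 150 mm, within the 151 mm limit.
From 2R + T = 654: T = 654 − 300 = 354 mm.
26 risers give 25 treads; going = 25 × 354 = 8850 mm.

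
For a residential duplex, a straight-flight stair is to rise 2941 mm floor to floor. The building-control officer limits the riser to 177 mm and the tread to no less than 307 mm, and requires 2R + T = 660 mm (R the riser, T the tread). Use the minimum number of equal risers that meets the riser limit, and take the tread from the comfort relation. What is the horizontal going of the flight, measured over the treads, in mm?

5024 mm

2941 / 177 = 16.616 → round up to 17 risers.
R = 2941 ÷ 17 = 173 mm.
Tread T = 660 − 2 × 173 = 314 mm (≥ 307 mm).
Treads = 17 − 1 = 16; going = 16 × 314 = 5024 mm.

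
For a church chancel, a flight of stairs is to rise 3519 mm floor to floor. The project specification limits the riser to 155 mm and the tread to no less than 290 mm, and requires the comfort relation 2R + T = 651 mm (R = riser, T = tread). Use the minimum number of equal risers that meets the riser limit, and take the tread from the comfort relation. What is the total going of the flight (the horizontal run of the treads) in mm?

7590 mm

⌈3519/155⌉ = 23 risers.
Each riser is 3519/23 = 153 mm (≤ 155 mm).
T = 651 − 2·153 = 345 mm, which satisfies the 290 mm minimum.
23 risers give 22 treads; going = 22 × 345 = 7590 mm.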